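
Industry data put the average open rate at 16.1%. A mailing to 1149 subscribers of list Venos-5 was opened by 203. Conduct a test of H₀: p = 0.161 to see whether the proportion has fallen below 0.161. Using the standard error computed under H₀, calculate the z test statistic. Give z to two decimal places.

z = 1.45

p̂ = 203/1149 = 0.1767.
SE = √(p₀(1−p₀)/n) = √(0.13508/1149) = 0.0108.
z = (0.1767 − 0.161)/0.0108 = 0.0157/0.0108 = 1.45.
p-value = P(Z < 1.446) ≈ 0.9259.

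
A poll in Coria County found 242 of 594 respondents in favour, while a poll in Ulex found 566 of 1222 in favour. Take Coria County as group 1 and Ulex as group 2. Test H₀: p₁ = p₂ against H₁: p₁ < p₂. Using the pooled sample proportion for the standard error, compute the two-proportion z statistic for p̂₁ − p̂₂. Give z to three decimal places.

z = -2.244

p̂₁ = 242/594 = 0.407407, p̂₂ = 566/1222 = 0.463175.
Pooled p̂ = (242+566)/(594+1222) = 808/1816 = 0.444934.
SE = √(0.246968 × 0.00250183) = 0.024857.
z = (0.407407 − 0.463175)/0.024857 = -0.055768/0.024857 = -2.244.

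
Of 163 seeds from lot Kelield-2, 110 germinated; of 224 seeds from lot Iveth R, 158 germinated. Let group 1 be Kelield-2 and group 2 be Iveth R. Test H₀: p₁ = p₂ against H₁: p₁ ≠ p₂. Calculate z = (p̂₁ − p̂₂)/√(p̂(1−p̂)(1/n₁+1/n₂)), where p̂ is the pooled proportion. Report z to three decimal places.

p̂₁ = 110/163 = 0.67485, p̂₂ = 158/224 = 0.70536.
Pooled p̂ = (110+158)/(163+224) = 268/387 = 0.69251.
SE = √(0.212941 × 0.0105993) = 0.04751.
z = (0.67485 − 0.70536)/0.04751 = -0.03051/0.04751 = -0.642.
Two-sided p-value ≈ 2·Φ(−0.642) = 0.5207.

z = -0.642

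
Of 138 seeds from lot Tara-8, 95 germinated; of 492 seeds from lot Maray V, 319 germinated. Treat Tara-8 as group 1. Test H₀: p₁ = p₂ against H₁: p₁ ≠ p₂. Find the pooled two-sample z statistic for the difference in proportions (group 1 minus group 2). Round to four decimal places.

p̂₁ = 95/138 = 0.688406, p̂₂ = 319/492 = 0.648374.
Pooled p̂ = (95+319)/(138+492) = 414/630 = 0.657143.
SE = √(p̂(1−p̂)(1/n₁+1/n₂)) = √(0.657143·0.342857·0.0092789) = √(0.00209059) = 0.045723.
z = (0.688406 − 0.648374)/0.045723 = 0.040032/0.045723 = 0.8755.
p-value = 2·P(Z > 0.876) ≈ 0.3813.

z = 0.8755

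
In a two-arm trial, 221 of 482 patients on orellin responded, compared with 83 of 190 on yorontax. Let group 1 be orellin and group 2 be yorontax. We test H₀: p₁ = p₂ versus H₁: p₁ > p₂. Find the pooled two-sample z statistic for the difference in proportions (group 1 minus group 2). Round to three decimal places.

z = 0.508

p̂₁ = 221/482 ≈ 0.45851, p̂₂ = 83/190 ≈ 0.43684.
Pooled p̂ = (221+83)/(482+190) = 304/672 = 0.45238.
SE = √(p̂(1−p̂)(1/n₁+1/n₂)) = √(0.45238·0.54762·0.00733785) = √(0.00181782) = 0.04264.
z = (0.45851 − 0.43684)/0.04264 = 0.02167/0.04264 = 0.508.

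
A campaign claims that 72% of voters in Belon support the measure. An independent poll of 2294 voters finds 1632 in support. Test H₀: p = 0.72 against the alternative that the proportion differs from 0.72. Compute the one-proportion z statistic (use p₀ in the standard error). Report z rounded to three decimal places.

p̂ = 1632/2294 = 0.711421.
Standard error under H₀: √(0.72×0.28/2294) = 0.009375.
z = (0.711421 − 0.72)/0.009375 = -0.008579/0.009375 = -0.915.
Two-sided p-value ≈ 2·Φ(−0.915) = 0.3601.

z = -0.915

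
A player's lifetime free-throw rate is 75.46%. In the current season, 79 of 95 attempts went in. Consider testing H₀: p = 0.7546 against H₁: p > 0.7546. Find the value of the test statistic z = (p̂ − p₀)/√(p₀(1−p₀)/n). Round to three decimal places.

z = 1.744

p̂ = 79/95 = 0.83158.
SE = √(p₀(1−p₀)/n) = √(0.18518/95) = 0.04415.
z = (0.83158 − 0.7546)/0.04415 = 0.07698/0.04415 = 1.744.
p-value = P(Z > 1.744) ≈ 0.0406.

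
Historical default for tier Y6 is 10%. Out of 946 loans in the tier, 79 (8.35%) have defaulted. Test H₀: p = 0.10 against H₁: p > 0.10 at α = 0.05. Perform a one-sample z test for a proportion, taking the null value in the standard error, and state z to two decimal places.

p̂ = 79/946 = 0.08351.
Standard error under H₀: √(0.1×0.9/946) = 0.00975.
z = (0.08351 − 0.1)/0.00975 = -0.01649/0.00975 = -1.69.
p-value = P(Z > -1.691) ≈ 0.9545; since p > α = 0.05, fail to reject H₀.

z = -1.69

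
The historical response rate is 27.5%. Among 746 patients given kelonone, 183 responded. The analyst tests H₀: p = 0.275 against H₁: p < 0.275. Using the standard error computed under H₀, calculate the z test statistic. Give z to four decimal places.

z = -1.8162

p̂ = 183/746 ≈ 0.245308.
SE = √(p₀(1−p₀)/n) = √(0.19937/746) = 0.016348.
z = (0.245308 − 0.275)/0.016348 = -0.029692/0.016348 = -1.8162.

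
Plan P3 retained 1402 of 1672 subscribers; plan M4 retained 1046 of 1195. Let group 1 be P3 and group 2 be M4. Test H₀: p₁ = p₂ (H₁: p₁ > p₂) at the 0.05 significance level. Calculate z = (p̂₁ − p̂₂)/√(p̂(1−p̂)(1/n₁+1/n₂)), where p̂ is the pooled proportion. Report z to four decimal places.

p̂₁ = 1402/1672 = 0.838517, p̂₂ = 1046/1195 = 0.875314.
Pooled p̂ = (1402+1046)/(1672+1195) = 2448/2867 = 0.853854.
SE = √(0.124787 × 0.00143491) = 0.013381.
z = (0.838517 − 0.875314)/0.013381 = -0.036797/0.013381 = -2.7499.
p-value = P(Z > -2.750) ≈ 0.9970, so at α = 0.05 we fail to reject H₀.

z = -2.7499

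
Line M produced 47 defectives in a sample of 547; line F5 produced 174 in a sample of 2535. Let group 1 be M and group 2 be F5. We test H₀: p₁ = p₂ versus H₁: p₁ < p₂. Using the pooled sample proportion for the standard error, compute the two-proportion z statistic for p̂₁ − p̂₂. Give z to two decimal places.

z = 1.42

p̂₁ = 47/547 = 0.0859, p̂₂ = 174/2535 = 0.0686.
Pooled p̂ = (47+174)/(547+2535) = 221/3082 = 0.0717.
SE = √(0.0665648 × 0.00222263) = 0.0122.
z = (0.0859 − 0.0686)/0.0122 = 0.0173/0.0122 = 1.42.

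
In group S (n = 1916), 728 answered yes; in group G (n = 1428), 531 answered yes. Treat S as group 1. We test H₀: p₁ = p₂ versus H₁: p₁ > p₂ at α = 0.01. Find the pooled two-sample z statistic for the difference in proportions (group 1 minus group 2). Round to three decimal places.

z = 0.479

p̂₁ = 728/1916 ≈ 0.37996, p̂₂ = 531/1428 ≈ 0.37185.
Pooled p̂ = (728+531)/(1916+1428) = 1259/3344 = 0.37650.
SE = √(p̂(1−p̂)(1/n₁+1/n₂)) = √(0.37650·0.62350·0.0012222) = √(0.000286907) = 0.01694.
z = (0.37996 − 0.37185)/0.01694 = 0.00811/0.01694 = 0.479.
p-value = P(Z > 0.479) ≈ 0.3161. With α = 0.01, fail to reject H₀.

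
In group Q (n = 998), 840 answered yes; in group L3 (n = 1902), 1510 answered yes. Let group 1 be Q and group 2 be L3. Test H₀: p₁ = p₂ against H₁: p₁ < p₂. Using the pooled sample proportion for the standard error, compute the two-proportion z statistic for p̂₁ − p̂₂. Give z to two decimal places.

p̂₁ = 840/998 = 0.8417, p̂₂ = 1510/1902 = 0.7939.
Pooled p̂ = (840+1510)/(998+1902) = 2350/2900 = 0.8103.
SE = √(0.153686 × 0.00152777) = 0.0153.
z = (0.8417 − 0.7939)/0.0153 = 0.0478/0.0153 = 3.12.
p-value = P(Z < 3.118) ≈ 0.9991.

z = 3.12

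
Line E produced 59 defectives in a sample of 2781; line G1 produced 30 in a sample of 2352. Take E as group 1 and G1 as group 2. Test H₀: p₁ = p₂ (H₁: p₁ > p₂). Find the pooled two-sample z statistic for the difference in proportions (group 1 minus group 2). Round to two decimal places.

p̂₁ = 59/2781 = 0.02122, p̂₂ = 30/2352 = 0.01276.
Pooled p̂ = (59+30)/(2781+2352) = 89/5133 = 0.01734.
SE = √(0.0170382 × 0.000784753) = 0.00366.
z = (0.02122 − 0.01276)/0.00366 = 0.00846/0.00366 = 2.31.

z = 2.31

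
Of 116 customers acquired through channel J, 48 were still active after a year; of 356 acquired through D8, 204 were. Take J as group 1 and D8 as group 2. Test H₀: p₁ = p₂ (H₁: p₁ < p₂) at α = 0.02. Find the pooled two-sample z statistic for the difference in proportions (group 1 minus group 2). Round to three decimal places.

p̂₁ = 48/116 ≈ 0.41379, p̂₂ = 204/356 ≈ 0.57303.
Pooled p̂ = (48+204)/(116+356) = 252/472 = 0.53390.
SE = √(p̂(1−p̂)(1/n₁+1/n₂)) = √(0.53390·0.46610·0.0114297) = √(0.00284429) = 0.05333.
z = (0.41379 − 0.57303)/0.05333 = -0.15924/0.05333 = -2.986.
p-value = P(Z < -2.986) ≈ 0.0014, so at α = 0.02 we reject H₀.

z = -2.986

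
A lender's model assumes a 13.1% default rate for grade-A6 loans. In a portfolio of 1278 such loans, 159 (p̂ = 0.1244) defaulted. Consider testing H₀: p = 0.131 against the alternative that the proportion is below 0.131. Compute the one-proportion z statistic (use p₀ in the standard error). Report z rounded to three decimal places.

p̂ = 159/1278 = 0.12441.
SE = √(p₀(1−p₀)/n) = √(0.11384/1278) = 0.00944.
z = (0.12441 − 0.131)/0.00944 = -0.00659/0.00944 = -0.698.
p-value = P(Z < -0.698) ≈ 0.2426.

z = -0.698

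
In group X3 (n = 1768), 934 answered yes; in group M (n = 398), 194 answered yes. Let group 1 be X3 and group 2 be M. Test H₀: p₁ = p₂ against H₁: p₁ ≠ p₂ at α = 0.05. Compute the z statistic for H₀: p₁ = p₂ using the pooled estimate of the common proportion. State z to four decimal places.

p̂₁ = 934/1768 = 0.528281, p̂₂ = 194/398 = 0.487437.
Pooled p̂ = (934+194)/(1768+398) = 1128/2166 = 0.520776.
SE = √(p̂(1−p̂)(1/n₁+1/n₂)) = √(0.520776·0.479224·0.00307817) = √(0.000768215) = 0.027717.
z = (0.528281 − 0.487437)/0.027717 = 0.040844/0.027717 = 1.4736.
Two-sided p-value ≈ 2·Φ(−1.474) = 0.1406. With α = 0.05, fail to reject H₀.

z = 1.4736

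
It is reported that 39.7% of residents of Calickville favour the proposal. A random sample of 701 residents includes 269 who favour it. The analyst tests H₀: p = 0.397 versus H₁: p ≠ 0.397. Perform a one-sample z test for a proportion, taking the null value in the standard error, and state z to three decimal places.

p̂ = 269/701 ≈ 0.38374.
Standard error under H₀: √(0.397×0.603/701) = 0.01848.
z = (0.38374 − 0.397)/0.01848 = -0.01326/0.01848 = -0.718.
p-value = 2·P(Z > 0.718) ≈ 0.4730.

z = -0.718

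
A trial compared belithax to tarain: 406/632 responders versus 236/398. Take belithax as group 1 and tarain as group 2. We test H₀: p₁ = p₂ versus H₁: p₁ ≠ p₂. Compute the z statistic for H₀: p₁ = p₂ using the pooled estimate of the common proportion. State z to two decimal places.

z = 1.59

p̂₁ = 406/632 ≈ 0.6424, p̂₂ = 236/398 ≈ 0.5930.
Pooled p̂ = (406+236)/(632+398) = 642/1030 = 0.6233.
SE = √(p̂(1−p̂)(1/n₁+1/n₂)) = √(0.6233·0.3767·0.00409484) = √(0.000961456) = 0.0310.
z = (0.6424 − 0.5930)/0.0310 = 0.0494/0.0310 = 1.59.
Two-sided p-value ≈ 2·Φ(−1.594) = 0.1108.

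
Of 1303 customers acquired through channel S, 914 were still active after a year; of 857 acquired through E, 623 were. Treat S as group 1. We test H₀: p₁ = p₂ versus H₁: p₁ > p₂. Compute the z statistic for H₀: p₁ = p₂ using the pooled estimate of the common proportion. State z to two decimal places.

p̂₁ = 914/1303 ≈ 0.7015, p̂₂ = 623/857 ≈ 0.7270.
Pooled p̂ = (914+623)/(1303+857) = 1537/2160 = 0.7116.
SE = √(0.205236 × 0.00193432) = 0.0199.
z = (0.7015 − 0.7270)/0.0199 = -0.0255/0.0199 = -1.28.

z = -1.28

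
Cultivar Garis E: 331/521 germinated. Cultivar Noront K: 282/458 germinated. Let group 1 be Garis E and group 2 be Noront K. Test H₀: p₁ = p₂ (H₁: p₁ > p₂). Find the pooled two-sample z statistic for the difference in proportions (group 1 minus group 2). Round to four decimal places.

p̂₁ = 331/521 = 0.635317, p̂₂ = 282/458 = 0.615721.
Pooled p̂ = (331+282)/(521+458) = 613/979 = 0.626149.
SE = √(0.234086 × 0.00410279) = 0.030990.
z = (0.635317 − 0.615721)/0.030990 = 0.019596/0.030990 = 0.6323.
p-value = P(Z > 0.632) ≈ 0.2636.

z = 0.6323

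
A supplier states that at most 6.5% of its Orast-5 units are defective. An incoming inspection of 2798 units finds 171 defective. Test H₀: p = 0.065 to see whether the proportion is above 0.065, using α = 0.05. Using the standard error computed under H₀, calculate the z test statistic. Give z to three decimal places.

z = -0.834

p̂ = 171/2798 = 0.061115.
Under H₀, SE = √(0.065·0.935/2798) = √(2.17209e-05) = 0.004661.
z = (0.061115 − 0.065)/0.004661 = -0.003885/0.004661 = -0.834.
p-value = P(Z > -0.834) ≈ 0.7977; since p > α = 0.05, fail to reject H₀.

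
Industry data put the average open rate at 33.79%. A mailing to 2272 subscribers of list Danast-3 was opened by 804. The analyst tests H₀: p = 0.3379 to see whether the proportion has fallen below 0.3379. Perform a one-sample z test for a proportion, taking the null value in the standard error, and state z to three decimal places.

z = 1.610

p̂ = 804/2272 ≈ 0.35387.
Standard error under H₀: √(0.3379×0.6621/2272) = 0.00992.
z = (0.35387 − 0.3379)/0.00992 = 0.01597/0.00992 = 1.610.
p-value = P(Z < 1.610) ≈ 0.9463.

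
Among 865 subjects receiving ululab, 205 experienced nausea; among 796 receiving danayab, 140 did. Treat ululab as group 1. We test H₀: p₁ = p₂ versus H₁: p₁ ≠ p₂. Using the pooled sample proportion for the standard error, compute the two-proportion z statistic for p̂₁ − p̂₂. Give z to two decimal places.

p̂₁ = 205/865 = 0.2370, p̂₂ = 140/796 = 0.1759.
Pooled p̂ = (205+140)/(865+796) = 345/1661 = 0.2077.
SE = √(0.164564 × 0.00241235) = 0.0199.
z = (0.2370 − 0.1759)/0.0199 = 0.0611/0.0199 = 3.07.

z = 3.07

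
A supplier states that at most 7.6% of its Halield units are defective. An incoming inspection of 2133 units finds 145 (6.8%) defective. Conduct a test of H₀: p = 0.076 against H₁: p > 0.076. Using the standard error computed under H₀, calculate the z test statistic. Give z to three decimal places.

z = -1.398

p̂ = 145/2133 = 0.067979.
Under H₀, SE = √(0.076·0.924/2133) = √(3.29226e-05) = 0.005738.
z = (0.067979 − 0.076)/0.005738 = -0.008021/0.005738 = -1.398.
p-value = P(Z > -1.398) ≈ 0.9189.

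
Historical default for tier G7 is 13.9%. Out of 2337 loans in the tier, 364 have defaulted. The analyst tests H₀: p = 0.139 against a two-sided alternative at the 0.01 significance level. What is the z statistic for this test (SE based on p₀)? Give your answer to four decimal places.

p̂ = 364/2337 ≈ 0.155755.
SE = √(p₀(1−p₀)/n) = √(0.11968/2337) = 0.007156.
z = (0.155755 − 0.139)/0.007156 = 0.016755/0.007156 = 2.3414.
Two-sided p-value ≈ 2·Φ(−2.341) = 0.0192; since p > α = 0.01, fail to reject H₀.

z = 2.3414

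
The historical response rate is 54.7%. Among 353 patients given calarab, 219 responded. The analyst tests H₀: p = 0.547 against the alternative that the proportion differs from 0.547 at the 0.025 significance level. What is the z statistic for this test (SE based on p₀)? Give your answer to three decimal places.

z = 2.770

p̂ = 219/353 = 0.620397.
Under H₀, SE = √(0.547·0.453/353) = √(0.000701958) = 0.026494.
z = (0.620397 − 0.547)/0.026494 = 0.073397/0.026494 = 2.770.
p-value = 2·P(Z > 2.770) ≈ 0.0056. With α = 0.025, reject H₀.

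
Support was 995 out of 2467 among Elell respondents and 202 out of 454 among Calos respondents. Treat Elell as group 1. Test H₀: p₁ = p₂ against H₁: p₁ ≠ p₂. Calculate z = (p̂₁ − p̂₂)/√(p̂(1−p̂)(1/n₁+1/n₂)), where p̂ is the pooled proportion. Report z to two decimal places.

z = -1.66

p̂₁ = 995/2467 ≈ 0.4033, p̂₂ = 202/454 ≈ 0.4449.
Pooled p̂ = (995+202)/(2467+454) = 1197/2921 = 0.4098.
SE = √(0.241862 × 0.00260799) = 0.0251.
z = (0.4033 − 0.4449)/0.0251 = -0.0416/0.0251 = -1.66.
p-value = 2·P(Z > 1.657) ≈ 0.0976.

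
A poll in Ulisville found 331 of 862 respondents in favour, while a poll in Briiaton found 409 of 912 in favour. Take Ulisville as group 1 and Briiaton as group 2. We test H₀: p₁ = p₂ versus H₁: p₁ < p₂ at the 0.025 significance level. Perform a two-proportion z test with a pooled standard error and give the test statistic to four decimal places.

z = -2.7526

p̂₁ = 331/862 ≈ 0.383991, p̂₂ = 409/912 ≈ 0.448465.
Pooled p̂ = (331+409)/(862+912) = 740/1774 = 0.417136.
SE = √(p̂(1−p̂)(1/n₁+1/n₂)) = √(0.417136·0.582864·0.00225658) = √(0.000548651) = 0.023423.
z = (0.383991 − 0.448465)/0.023423 = -0.064474/0.023423 = -2.7526.
p-value = P(Z < -2.753) ≈ 0.0030, so at α = 0.025 we reject H₀.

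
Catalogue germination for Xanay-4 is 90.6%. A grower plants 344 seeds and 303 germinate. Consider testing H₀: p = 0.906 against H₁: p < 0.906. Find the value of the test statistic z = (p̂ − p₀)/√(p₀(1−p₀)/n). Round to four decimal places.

p̂ = 303/344 = 0.880814.
SE = √(p₀(1−p₀)/n) = √(0.085164/344) = 0.015734.
z = (0.880814 − 0.906)/0.015734 = -0.025186/0.015734 = -1.6007.
p-value = P(Z < -1.601) ≈ 0.0547.

z = -1.6007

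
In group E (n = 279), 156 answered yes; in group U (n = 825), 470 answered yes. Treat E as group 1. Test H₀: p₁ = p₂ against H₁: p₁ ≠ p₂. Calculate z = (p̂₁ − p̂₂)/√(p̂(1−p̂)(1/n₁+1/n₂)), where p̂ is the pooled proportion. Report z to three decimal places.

z = -0.308

p̂₁ = 156/279 ≈ 0.55914, p̂₂ = 470/825 ≈ 0.56970.
Pooled p̂ = (156+470)/(279+825) = 626/1104 = 0.56703.
SE = √(0.245507 × 0.00479635) = 0.03432.
z = (0.55914 − 0.56970)/0.03432 = -0.01056/0.03432 = -0.308.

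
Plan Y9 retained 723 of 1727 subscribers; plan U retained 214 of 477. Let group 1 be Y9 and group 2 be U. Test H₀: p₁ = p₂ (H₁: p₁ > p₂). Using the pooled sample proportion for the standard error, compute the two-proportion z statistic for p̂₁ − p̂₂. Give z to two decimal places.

z = -1.17

p̂₁ = 723/1727 = 0.4186, p̂₂ = 214/477 = 0.4486.
Pooled p̂ = (723+214)/(1727+477) = 937/2204 = 0.4251.
SE = √(p̂(1−p̂)(1/n₁+1/n₂)) = √(0.4251·0.5749·0.00267547) = √(0.000653874) = 0.0256.
z = (0.4186 − 0.4486)/0.0256 = -0.0300/0.0256 = -1.17.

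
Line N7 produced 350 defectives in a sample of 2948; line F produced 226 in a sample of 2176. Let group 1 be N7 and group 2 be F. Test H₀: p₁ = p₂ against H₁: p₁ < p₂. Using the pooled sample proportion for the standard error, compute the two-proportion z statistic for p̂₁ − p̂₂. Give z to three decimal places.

z = 1.665

p̂₁ = 350/2948 = 0.118725, p̂₂ = 226/2176 = 0.103860.
Pooled p̂ = (350+226)/(2948+2176) = 576/5124 = 0.112412.
SE = √(p̂(1−p̂)(1/n₁+1/n₂)) = √(0.112412·0.887588·0.000798772) = √(7.9698e-05) = 0.008927.
z = (0.118725 − 0.103860)/0.008927 = 0.014865/0.008927 = 1.665.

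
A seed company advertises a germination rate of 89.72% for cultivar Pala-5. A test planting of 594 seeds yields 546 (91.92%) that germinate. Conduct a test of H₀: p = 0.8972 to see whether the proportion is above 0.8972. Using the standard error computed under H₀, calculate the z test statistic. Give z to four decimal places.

z = 1.7649

p̂ = 546/594 ≈ 0.919192.
Under H₀, SE = √(0.8972·0.1028/594) = √(0.000155273) = 0.012461.
z = (0.919192 − 0.8972)/0.012461 = 0.021992/0.012461 = 1.7649.
p-value = P(Z > 1.765) ≈ 0.0388.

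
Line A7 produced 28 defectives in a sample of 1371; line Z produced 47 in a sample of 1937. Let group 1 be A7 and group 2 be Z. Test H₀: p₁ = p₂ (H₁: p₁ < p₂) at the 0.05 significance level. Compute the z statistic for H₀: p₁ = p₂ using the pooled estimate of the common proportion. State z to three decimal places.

p̂₁ = 28/1371 = 0.02042, p̂₂ = 47/1937 = 0.02426.
Pooled p̂ = (28+47)/(1371+1937) = 75/3308 = 0.02267.
SE = √(0.0221583 × 0.00124566) = 0.00525.
z = (0.02042 − 0.02426)/0.00525 = -0.00384/0.00525 = -0.731.
p-value = P(Z < -0.731) ≈ 0.2323. With α = 0.05, fail to reject H₀.

z = -0.731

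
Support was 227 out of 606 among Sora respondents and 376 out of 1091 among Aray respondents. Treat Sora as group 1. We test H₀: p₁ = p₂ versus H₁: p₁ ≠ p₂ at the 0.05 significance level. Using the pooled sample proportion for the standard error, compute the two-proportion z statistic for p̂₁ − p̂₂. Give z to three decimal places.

p̂₁ = 227/606 = 0.37459, p̂₂ = 376/1091 = 0.34464.
Pooled p̂ = (227+376)/(606+1091) = 603/1697 = 0.35533.
SE = √(0.229071 × 0.00256676) = 0.02425.
z = (0.37459 − 0.34464)/0.02425 = 0.02995/0.02425 = 1.235.
p-value = 2·P(Z > 1.235) ≈ 0.2168. With α = 0.05, fail to reject H₀.

z = 1.235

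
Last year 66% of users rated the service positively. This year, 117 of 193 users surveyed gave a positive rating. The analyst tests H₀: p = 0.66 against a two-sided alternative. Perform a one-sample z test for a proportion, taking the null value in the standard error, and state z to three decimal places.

p̂ = 117/193 = 0.60622.
Standard error under H₀: √(0.66×0.34/193) = 0.03410.
z = (0.60622 − 0.66)/0.03410 = -0.05378/0.03410 = -1.577.
p-value = 2·P(Z > 1.577) ≈ 0.1147.

z = -1.577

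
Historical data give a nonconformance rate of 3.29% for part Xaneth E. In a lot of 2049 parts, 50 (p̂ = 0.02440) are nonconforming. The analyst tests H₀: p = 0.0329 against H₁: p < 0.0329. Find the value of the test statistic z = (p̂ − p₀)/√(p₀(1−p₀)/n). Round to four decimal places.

p̂ = 50/2049 = 0.0244021.
Standard error under H₀: √(0.0329×0.9671/2049) = 0.0039406.
z = (0.0244021 − 0.0329)/0.0039406 = -0.0084979/0.0039406 = -2.1565.

z = -2.1565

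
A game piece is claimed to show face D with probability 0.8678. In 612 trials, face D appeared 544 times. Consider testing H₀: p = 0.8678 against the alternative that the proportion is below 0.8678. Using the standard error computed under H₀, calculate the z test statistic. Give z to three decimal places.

p̂ = 544/612 ≈ 0.888889.
SE = √(p₀(1−p₀)/n) = √(0.11472/612) = 0.013691.
z = (0.888889 − 0.8678)/0.013691 = 0.021089/0.013691 = 1.540.
p-value = P(Z < 1.540) ≈ 0.9383.

z = 1.540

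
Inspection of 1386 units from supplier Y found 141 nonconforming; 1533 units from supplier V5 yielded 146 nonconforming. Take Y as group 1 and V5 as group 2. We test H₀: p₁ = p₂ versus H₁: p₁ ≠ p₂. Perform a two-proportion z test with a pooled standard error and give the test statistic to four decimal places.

p̂₁ = 141/1386 = 0.101732, p̂₂ = 146/1533 = 0.095238.
Pooled p̂ = (141+146)/(1386+1533) = 287/2919 = 0.098321.
SE = √(p̂(1−p̂)(1/n₁+1/n₂)) = √(0.098321·0.901679·0.00137382) = √(0.000121795) = 0.011036.
z = (0.101732 − 0.095238)/0.011036 = 0.006494/0.011036 = 0.5884.

z = 0.5884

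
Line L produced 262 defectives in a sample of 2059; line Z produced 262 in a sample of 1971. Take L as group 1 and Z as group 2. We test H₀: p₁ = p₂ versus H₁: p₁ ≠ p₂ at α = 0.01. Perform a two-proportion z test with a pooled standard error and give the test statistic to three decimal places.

z = -0.536

p̂₁ = 262/2059 = 0.12725, p̂₂ = 262/1971 = 0.13293.
Pooled p̂ = (262+262)/(2059+1971) = 524/4030 = 0.13002.
SE = √(p̂(1−p̂)(1/n₁+1/n₂)) = √(0.13002·0.86998·0.000993029) = √(0.00011233) = 0.01060.
z = (0.12725 − 0.13293)/0.01060 = -0.00568/0.01060 = -0.536.
Two-sided p-value ≈ 2·Φ(−0.536) = 0.5919; since p > α = 0.01, fail to reject H₀.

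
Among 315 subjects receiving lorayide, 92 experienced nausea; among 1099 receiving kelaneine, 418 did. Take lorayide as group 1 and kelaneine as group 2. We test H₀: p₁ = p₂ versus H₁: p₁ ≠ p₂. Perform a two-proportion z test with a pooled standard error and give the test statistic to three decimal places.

z = -2.877

p̂₁ = 92/315 = 0.29206, p̂₂ = 418/1099 = 0.38035.
Pooled p̂ = (92+418)/(315+1099) = 510/1414 = 0.36068.
SE = √(0.23059 × 0.00408452) = 0.03069.
z = (0.29206 − 0.38035)/0.03069 = -0.08829/0.03069 = -2.877.
Two-sided p-value ≈ 2·Φ(−2.877) = 0.0040.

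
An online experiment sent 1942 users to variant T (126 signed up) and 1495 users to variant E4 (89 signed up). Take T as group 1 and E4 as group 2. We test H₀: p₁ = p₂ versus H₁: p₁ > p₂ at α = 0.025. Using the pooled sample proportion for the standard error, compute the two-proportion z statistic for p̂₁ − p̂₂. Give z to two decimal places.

z = 0.64

p̂₁ = 126/1942 ≈ 0.06488, p̂₂ = 89/1495 ≈ 0.05953.
Pooled p̂ = (126+89)/(1942+1495) = 215/3437 = 0.06255.
SE = √(p̂(1−p̂)(1/n₁+1/n₂)) = √(0.06255·0.93745·0.00118383) = √(6.94215e-05) = 0.00833.
z = (0.06488 − 0.05953)/0.00833 = 0.00535/0.00833 = 0.64.
p-value = P(Z > 0.642) ≈ 0.2604. With α = 0.025, fail to reject H₀.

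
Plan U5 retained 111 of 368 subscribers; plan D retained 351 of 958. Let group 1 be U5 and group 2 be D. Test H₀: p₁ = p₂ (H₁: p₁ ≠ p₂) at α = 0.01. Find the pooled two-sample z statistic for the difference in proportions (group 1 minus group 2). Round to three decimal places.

z = -2.216

p̂₁ = 111/368 = 0.30163, p̂₂ = 351/958 = 0.36639.
Pooled p̂ = (111+351)/(368+958) = 462/1326 = 0.34842.
SE = √(0.227022 × 0.00376123) = 0.02922.
z = (0.30163 − 0.36639)/0.02922 = -0.06476/0.02922 = -2.216.
Two-sided p-value ≈ 2·Φ(−2.216) = 0.0267, so at α = 0.01 we fail to reject H₀.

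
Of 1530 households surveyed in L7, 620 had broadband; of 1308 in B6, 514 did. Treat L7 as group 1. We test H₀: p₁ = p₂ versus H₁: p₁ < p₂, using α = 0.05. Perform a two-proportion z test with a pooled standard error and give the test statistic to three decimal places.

z = 0.665

p̂₁ = 620/1530 = 0.405229, p̂₂ = 514/1308 = 0.392966.
Pooled p̂ = (620+514)/(1530+1308) = 1134/2838 = 0.399577.
SE = √(0.239915 × 0.00141812) = 0.018445.
z = (0.405229 − 0.392966)/0.018445 = 0.012263/0.018445 = 0.665.
p-value = P(Z < 0.665) ≈ 0.7469; since p > α = 0.05, fail to reject H₀.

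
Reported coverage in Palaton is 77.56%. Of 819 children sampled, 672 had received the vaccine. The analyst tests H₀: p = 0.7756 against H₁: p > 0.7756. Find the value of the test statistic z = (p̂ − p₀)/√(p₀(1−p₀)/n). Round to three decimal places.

z = 3.081

p̂ = 672/819 = 0.820513.
SE = √(p₀(1−p₀)/n) = √(0.17404/819) = 0.014578.
z = (0.820513 − 0.7756)/0.014578 = 0.044913/0.014578 = 3.081.
p-value = P(Z > 3.081) ≈ 0.0010.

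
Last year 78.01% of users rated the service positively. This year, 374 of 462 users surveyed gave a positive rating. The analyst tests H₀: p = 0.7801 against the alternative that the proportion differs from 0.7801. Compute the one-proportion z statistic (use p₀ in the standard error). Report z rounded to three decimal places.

z = 1.527

p̂ = 374/462 ≈ 0.80952.
Standard error under H₀: √(0.7801×0.2199/462) = 0.01927.
z = (0.80952 − 0.7801)/0.01927 = 0.02942/0.01927 = 1.527.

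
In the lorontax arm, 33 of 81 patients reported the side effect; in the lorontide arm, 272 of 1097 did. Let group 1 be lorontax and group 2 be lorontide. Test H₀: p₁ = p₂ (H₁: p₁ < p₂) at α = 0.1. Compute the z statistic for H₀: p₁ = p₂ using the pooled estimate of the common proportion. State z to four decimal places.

z = 3.1616

p̂₁ = 33/81 = 0.407407, p̂₂ = 272/1097 = 0.247949.
Pooled p̂ = (33+272)/(81+1097) = 305/1178 = 0.258913.
SE = √(0.191877 × 0.0132573) = 0.050436.
z = (0.407407 − 0.247949)/0.050436 = 0.159458/0.050436 = 3.1616.
p-value = P(Z < 3.162) ≈ 0.9992. With α = 0.1, fail to reject H₀.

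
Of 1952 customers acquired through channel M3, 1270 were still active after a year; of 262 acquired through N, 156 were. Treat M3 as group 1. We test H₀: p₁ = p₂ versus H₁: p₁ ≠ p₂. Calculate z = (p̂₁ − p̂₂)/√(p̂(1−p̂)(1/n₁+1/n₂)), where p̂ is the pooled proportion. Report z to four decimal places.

z = 1.7521

p̂₁ = 1270/1952 = 0.650615, p̂₂ = 156/262 = 0.595420.
Pooled p̂ = (1270+156)/(1952+262) = 1426/2214 = 0.644083.
SE = √(0.22924 × 0.00432909) = 0.031502.
z = (0.650615 − 0.595420)/0.031502 = 0.055195/0.031502 = 1.7521.
p-value = 2·P(Z > 1.752) ≈ 0.0798.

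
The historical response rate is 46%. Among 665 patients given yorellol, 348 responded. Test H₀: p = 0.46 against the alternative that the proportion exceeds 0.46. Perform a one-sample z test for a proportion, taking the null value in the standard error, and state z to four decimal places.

z = 3.2756

p̂ = 348/665 = 0.523308.
Under H₀, SE = √(0.46·0.54/665) = √(0.000373534) = 0.019327.
z = (0.523308 − 0.46)/0.019327 = 0.063308/0.019327 = 3.2756.
p-value = P(Z > 3.276) ≈ 0.0005.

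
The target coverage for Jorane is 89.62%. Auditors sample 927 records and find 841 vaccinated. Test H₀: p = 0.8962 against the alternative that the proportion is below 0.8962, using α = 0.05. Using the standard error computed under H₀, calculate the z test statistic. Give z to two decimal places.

z = 1.10

p̂ = 841/927 ≈ 0.9072.
Under H₀, SE = √(0.8962·0.1038/927) = √(0.000100351) = 0.0100.
z = (0.9072 − 0.8962)/0.0100 = 0.0110/0.0100 = 1.10.
p-value = P(Z < 1.101) ≈ 0.8645; since p > α = 0.05, fail to reject H₀.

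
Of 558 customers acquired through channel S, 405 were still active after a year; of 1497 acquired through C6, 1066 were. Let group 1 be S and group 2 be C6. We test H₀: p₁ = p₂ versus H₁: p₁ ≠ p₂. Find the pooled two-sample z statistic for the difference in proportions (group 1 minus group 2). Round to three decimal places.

p̂₁ = 405/558 ≈ 0.72581, p̂₂ = 1066/1497 ≈ 0.71209.
Pooled p̂ = (405+1066)/(558+1497) = 1471/2055 = 0.71582.
SE = √(p̂(1−p̂)(1/n₁+1/n₂)) = √(0.71582·0.28418·0.00246012) = √(0.000500447) = 0.02237.
z = (0.72581 − 0.71209)/0.02237 = 0.01372/0.02237 = 0.613.

z = 0.613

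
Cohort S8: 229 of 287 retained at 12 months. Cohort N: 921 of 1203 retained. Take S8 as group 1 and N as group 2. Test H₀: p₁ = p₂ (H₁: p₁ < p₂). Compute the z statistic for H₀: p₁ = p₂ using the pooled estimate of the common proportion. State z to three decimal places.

p̂₁ = 229/287 ≈ 0.79791, p̂₂ = 921/1203 ≈ 0.76559.
Pooled p̂ = (229+921)/(287+1203) = 1150/1490 = 0.77181.
SE = √(0.176118 × 0.00431558) = 0.02757.
z = (0.79791 − 0.76559)/0.02757 = 0.03232/0.02757 = 1.172.
p-value = P(Z < 1.172) ≈ 0.8795.

z = 1.172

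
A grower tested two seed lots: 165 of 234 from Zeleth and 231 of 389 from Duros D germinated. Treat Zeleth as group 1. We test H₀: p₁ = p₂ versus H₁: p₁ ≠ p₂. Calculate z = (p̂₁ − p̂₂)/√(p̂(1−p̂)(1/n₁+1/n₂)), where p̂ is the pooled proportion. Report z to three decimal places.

z = 2.795

p̂₁ = 165/234 = 0.705128, p̂₂ = 231/389 = 0.593830.
Pooled p̂ = (165+231)/(234+389) = 396/623 = 0.635634.
SE = √(p̂(1−p̂)(1/n₁+1/n₂)) = √(0.635634·0.364366·0.0068442) = √(0.00158514) = 0.039814.
z = (0.705128 − 0.593830)/0.039814 = 0.111298/0.039814 = 2.795.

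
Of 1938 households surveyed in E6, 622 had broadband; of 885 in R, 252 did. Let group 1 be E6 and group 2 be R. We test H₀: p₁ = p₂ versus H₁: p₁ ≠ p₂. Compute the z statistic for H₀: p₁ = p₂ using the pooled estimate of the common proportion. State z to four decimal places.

z = 1.9302

p̂₁ = 622/1938 = 0.3209494, p̂₂ = 252/885 = 0.2847458.
Pooled p̂ = (622+252)/(1938+885) = 874/2823 = 0.3095997.
SE = √(p̂(1−p̂)(1/n₁+1/n₂)) = √(0.3095997·0.6904003·0.00164594) = √(0.000351816) = 0.0187568.
z = (0.3209494 − 0.2847458)/0.0187568 = 0.0362036/0.0187568 = 1.9302.
Two-sided p-value ≈ 2·Φ(−1.930) = 0.0536.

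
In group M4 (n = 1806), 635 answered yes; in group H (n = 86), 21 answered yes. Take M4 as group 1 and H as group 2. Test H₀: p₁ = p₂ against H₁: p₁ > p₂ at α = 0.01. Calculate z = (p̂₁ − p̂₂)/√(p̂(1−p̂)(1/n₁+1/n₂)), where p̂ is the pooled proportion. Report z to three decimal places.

p̂₁ = 635/1806 = 0.35161, p̂₂ = 21/86 = 0.24419.
Pooled p̂ = (635+21)/(1806+86) = 656/1892 = 0.34672.
SE = √(0.226506 × 0.0121816) = 0.05253.
z = (0.35161 − 0.24419)/0.05253 = 0.10742/0.05253 = 2.045.
p-value = P(Z > 2.045) ≈ 0.0204, so at α = 0.01 we fail to reject H₀.

z = 2.045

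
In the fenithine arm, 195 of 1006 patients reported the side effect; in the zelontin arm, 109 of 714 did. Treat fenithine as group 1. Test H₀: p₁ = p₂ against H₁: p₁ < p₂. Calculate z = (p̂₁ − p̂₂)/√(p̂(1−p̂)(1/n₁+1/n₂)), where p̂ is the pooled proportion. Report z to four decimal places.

p̂₁ = 195/1006 = 0.193837, p̂₂ = 109/714 = 0.152661.
Pooled p̂ = (195+109)/(1006+714) = 304/1720 = 0.176744.
SE = √(0.145506 × 0.0023946) = 0.018666.
z = (0.193837 − 0.152661)/0.018666 = 0.041176/0.018666 = 2.2059.
p-value = P(Z < 2.206) ≈ 0.9863.

z = 2.2059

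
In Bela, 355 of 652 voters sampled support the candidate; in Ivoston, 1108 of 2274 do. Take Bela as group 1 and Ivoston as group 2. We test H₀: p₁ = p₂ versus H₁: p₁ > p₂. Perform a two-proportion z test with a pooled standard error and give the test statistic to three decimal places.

z = 2.577

p̂₁ = 355/652 = 0.54448, p̂₂ = 1108/2274 = 0.48725.
Pooled p̂ = (355+1108)/(652+2274) = 1463/2926 = 0.50000.
SE = √(0.25 × 0.0019735) = 0.02221.
z = (0.54448 − 0.48725)/0.02221 = 0.05723/0.02221 = 2.577.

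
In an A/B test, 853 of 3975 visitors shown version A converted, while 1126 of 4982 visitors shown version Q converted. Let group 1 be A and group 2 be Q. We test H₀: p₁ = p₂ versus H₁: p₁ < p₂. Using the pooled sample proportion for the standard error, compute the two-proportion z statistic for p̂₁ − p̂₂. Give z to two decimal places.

z = -1.29

p̂₁ = 853/3975 = 0.21459, p̂₂ = 1126/4982 = 0.22601.
Pooled p̂ = (853+1126)/(3975+4982) = 1979/8957 = 0.22094.
SE = √(p̂(1−p̂)(1/n₁+1/n₂)) = √(0.22094·0.77906·0.000452295) = √(7.78526e-05) = 0.00882.
z = (0.21459 − 0.22601)/0.00882 = -0.01142/0.00882 = -1.29.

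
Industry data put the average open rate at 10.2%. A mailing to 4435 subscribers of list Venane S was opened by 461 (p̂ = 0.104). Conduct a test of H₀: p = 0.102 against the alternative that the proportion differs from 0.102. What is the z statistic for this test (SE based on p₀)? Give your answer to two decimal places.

z = 0.43

p̂ = 461/4435 ≈ 0.10395.
Under H₀, SE = √(0.102·0.898/4435) = √(2.0653e-05) = 0.00454.
z = (0.10395 − 0.102)/0.00454 = 0.00195/0.00454 = 0.43.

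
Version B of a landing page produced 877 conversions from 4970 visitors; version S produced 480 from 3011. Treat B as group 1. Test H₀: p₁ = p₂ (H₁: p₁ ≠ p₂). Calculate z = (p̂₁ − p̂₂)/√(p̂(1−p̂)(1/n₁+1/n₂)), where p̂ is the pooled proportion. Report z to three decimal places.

z = 1.965

p̂₁ = 877/4970 = 0.176459, p̂₂ = 480/3011 = 0.159415.
Pooled p̂ = (877+480)/(4970+3011) = 1357/7981 = 0.170029.
SE = √(p̂(1−p̂)(1/n₁+1/n₂)) = √(0.170029·0.829971·0.000533323) = √(7.5262e-05) = 0.008675.
z = (0.176459 − 0.159415)/0.008675 = 0.017044/0.008675 = 1.965.
Two-sided p-value ≈ 2·Φ(−1.965) = 0.0495.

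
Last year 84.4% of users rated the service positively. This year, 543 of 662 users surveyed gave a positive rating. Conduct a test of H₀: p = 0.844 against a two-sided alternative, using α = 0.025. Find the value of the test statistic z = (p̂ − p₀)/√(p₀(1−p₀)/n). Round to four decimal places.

p̂ = 543/662 ≈ 0.8202417.
Under H₀, SE = √(0.844·0.156/662) = √(0.000198888) = 0.0141028.
z = (0.8202417 − 0.844)/0.0141028 = -0.0237583/0.0141028 = -1.6847.
Two-sided p-value ≈ 2·Φ(−1.685) = 0.0921. With α = 0.025, fail to reject H₀.

z = -1.6847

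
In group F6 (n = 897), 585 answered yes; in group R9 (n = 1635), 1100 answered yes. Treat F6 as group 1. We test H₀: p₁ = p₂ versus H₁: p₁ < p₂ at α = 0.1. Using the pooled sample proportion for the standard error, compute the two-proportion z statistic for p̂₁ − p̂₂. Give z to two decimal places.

z = -1.05

p̂₁ = 585/897 ≈ 0.6522, p̂₂ = 1100/1635 ≈ 0.6728.
Pooled p̂ = (585+1100)/(897+1635) = 1685/2532 = 0.6655.
SE = √(p̂(1−p̂)(1/n₁+1/n₂)) = √(0.6655·0.3345·0.00172645) = √(0.000384335) = 0.0196.
z = (0.6522 − 0.6728)/0.0196 = -0.0206/0.0196 = -1.05.
p-value = P(Z < -1.051) ≈ 0.1466, so at α = 0.1 we fail to reject H₀.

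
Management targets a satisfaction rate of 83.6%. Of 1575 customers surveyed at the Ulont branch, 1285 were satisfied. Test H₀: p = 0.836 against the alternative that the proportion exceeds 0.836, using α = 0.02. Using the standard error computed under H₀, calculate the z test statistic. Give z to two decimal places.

p̂ = 1285/1575 ≈ 0.8159.
Under H₀, SE = √(0.836·0.164/1575) = √(8.70502e-05) = 0.0093.
z = (0.8159 − 0.836)/0.0093 = -0.0201/0.0093 = -2.16.
p-value = P(Z > -2.157) ≈ 0.9845. With α = 0.02, fail to reject H₀.

z = -2.16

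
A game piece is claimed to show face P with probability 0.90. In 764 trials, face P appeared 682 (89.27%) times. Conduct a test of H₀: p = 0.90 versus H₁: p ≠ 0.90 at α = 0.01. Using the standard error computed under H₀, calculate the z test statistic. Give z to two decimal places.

p̂ = 682/764 ≈ 0.89267.
Under H₀, SE = √(0.9·0.1/764) = √(0.000117801) = 0.01085.
z = (0.89267 − 0.9)/0.01085 = -0.00733/0.01085 = -0.68.
Two-sided p-value ≈ 2·Φ(−0.675) = 0.4995. With α = 0.01, fail to reject H₀.

z = -0.68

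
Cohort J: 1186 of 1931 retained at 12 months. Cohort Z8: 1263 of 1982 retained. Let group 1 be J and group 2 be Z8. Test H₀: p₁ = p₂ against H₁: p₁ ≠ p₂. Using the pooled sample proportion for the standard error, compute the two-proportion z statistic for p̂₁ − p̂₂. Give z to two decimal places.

p̂₁ = 1186/1931 ≈ 0.61419, p̂₂ = 1263/1982 ≈ 0.63724.
Pooled p̂ = (1186+1263)/(1931+1982) = 2449/3913 = 0.62586.
SE = √(p̂(1−p̂)(1/n₁+1/n₂)) = √(0.62586·0.37414·0.00102241) = √(0.000239405) = 0.01547.
z = (0.61419 − 0.63724)/0.01547 = -0.02305/0.01547 = -1.49.
Two-sided p-value ≈ 2·Φ(−1.489) = 0.1364.

z = -1.49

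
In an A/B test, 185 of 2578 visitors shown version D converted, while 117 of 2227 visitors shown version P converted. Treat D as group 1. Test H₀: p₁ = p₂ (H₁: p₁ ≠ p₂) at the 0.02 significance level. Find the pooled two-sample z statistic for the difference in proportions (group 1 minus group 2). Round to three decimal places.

p̂₁ = 185/2578 ≈ 0.07176, p̂₂ = 117/2227 ≈ 0.05254.
Pooled p̂ = (185+117)/(2578+2227) = 302/4805 = 0.06285.
SE = √(0.0589009 × 0.000836932) = 0.00702.
z = (0.07176 − 0.05254)/0.00702 = 0.01922/0.00702 = 2.738.
Two-sided p-value ≈ 2·Φ(−2.738) = 0.0062; since p < α = 0.02, reject H₀.

z = 2.738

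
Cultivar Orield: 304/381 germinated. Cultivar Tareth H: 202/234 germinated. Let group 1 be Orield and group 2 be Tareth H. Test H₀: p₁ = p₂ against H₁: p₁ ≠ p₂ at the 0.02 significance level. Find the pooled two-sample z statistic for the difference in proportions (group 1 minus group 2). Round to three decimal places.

z = -2.060

p̂₁ = 304/381 ≈ 0.79790, p̂₂ = 202/234 ≈ 0.86325.
Pooled p̂ = (304+202)/(381+234) = 506/615 = 0.82276.
SE = √(0.145823 × 0.00689818) = 0.03172.
z = (0.79790 − 0.86325)/0.03172 = -0.06535/0.03172 = -2.060.
Two-sided p-value ≈ 2·Φ(−2.060) = 0.0394. With α = 0.02, fail to reject H₀.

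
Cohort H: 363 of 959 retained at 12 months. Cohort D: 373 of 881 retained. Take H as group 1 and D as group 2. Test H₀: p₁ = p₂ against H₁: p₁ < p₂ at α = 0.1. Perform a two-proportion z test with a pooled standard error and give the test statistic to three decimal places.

z = -1.962

p̂₁ = 363/959 = 0.37852, p̂₂ = 373/881 = 0.42338.
Pooled p̂ = (363+373)/(959+881) = 736/1840 = 0.40000.
SE = √(p̂(1−p̂)(1/n₁+1/n₂)) = √(0.40000·0.60000·0.00217783) = √(0.000522678) = 0.02286.
z = (0.37852 − 0.42338)/0.02286 = -0.04486/0.02286 = -1.962.
p-value = P(Z < -1.962) ≈ 0.0249; since p < α = 0.1, reject H₀.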